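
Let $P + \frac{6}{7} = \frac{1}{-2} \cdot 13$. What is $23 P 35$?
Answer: $- \frac{11845}{2} \approx -5922.5$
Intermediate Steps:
$P = - \frac{103}{14}$ ($P = - \frac{6}{7} + \frac{1}{-2} \cdot 13 = - \frac{6}{7} - \frac{13}{2} = - \frac{103}{14} \approx -7.3571$)
$23 P 35 = 23 \left(- \frac{103}{14}\right) 35 = \left(- \frac{2369}{14}\right) 35 = - \frac{11845}{2}$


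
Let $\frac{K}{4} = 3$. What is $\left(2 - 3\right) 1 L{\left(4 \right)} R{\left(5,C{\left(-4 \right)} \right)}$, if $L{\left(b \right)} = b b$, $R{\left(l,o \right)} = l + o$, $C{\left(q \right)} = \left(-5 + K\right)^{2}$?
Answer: $-864$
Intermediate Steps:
$K = 12$ ($K = 4 \cdot 3 = 12$)
$C{\left(q \right)} = 49$ ($C{\left(q \right)} = \left(-5 + 12\right)^{2} = 7^{2} = 49$)
$L{\left(b \right)} = b^{2}$
$\left(2 - 3\right) 1 L{\left(4 \right)} R{\left(5,C{\left(-4 \right)} \right)} = \left(2 - 3\right) 1 \cdot 4^{2} \left(5 + 49\right) = \left(-1\right) 1 \cdot 16 \cdot 54 = \left(-1\right) 16 \cdot 54 = \left(-16\right) 54 = -864$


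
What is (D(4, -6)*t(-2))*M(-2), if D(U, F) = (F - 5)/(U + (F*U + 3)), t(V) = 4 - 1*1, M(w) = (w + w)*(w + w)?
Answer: 528/17 ≈ 31.059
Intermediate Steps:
M(w) = 4*w² (M(w) = (2*w)*(2*w) = 4*w²)
t(V) = 3 (t(V) = 4 - 1 = 3)
D(U, F) = (-5 + F)/(3 + U + F*U) (D(U, F) = (-5 + F)/(U + (3 + F*U)) = (-5 + F)/(3 + U + F*U))
(D(4, -6)*t(-2))*M(-2) = (((-5 - 6)/(3 + 4 - 6*4))*3)*(4*(-2)²) = ((-11/(3 + 4 - 24))*3)*(4*4) = ((-11/(-17))*3)*16 = (-1/17*(-11)*3)*16 = ((11/17)*3)*16 = (33/17)*16 = 528/17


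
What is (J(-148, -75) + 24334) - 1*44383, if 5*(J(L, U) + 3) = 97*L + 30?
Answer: -114586/5 ≈ -22917.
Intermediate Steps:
J(L, U) = 3 + 97*L/5 (J(L, U) = -3 + (97*L + 30)/5 = -3 + (30 + 97*L)/5 = -3 + (6 + 97*L/5) = 3 + 97*L/5)
(J(-148, -75) + 24334) - 1*44383 = ((3 + (97/5)*(-148)) + 24334) - 1*44383 = ((3 - 14356/5) + 24334) - 44383 = (-14341/5 + 24334) - 44383 = 107329/5 - 44383 = -114586/5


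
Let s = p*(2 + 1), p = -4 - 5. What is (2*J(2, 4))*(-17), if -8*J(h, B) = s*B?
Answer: -459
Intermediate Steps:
p = -9
s = -27 (s = -9*(2 + 1) = -9*3 = -27)
J(h, B) = 27*B/8 (J(h, B) = -(-27)*B/8 = 27*B/8)
(2*J(2, 4))*(-17) = (2*((27/8)*4))*(-17) = (2*(27/2))*(-17) = 27*(-17) = -459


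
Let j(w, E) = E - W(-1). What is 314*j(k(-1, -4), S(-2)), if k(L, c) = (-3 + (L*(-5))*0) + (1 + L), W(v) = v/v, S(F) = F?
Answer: -942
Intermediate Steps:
W(v) = 1
k(L, c) = -2 + L (k(L, c) = (-3 - 5*L*0) + (1 + L) = (-3 + 0) + (1 + L) = -3 + (1 + L) = -2 + L)
j(w, E) = -1 + E (j(w, E) = E - 1*1 = E - 1 = -1 + E)
314*j(k(-1, -4), S(-2)) = 314*(-1 - 2) = 314*(-3) = -942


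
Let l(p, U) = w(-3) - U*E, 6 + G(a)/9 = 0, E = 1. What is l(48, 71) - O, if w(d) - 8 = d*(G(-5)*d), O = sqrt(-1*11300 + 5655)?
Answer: -549 - I*sqrt(5645) ≈ -549.0 - 75.133*I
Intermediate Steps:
O = I*sqrt(5645) (O = sqrt(-11300 + 5655) = sqrt(-5645) = I*sqrt(5645) ≈ 75.133*I)
G(a) = -54 (G(a) = -54 + 9*0 = -54 + 0 = -54)
w(d) = 8 - 54*d**2 (w(d) = 8 + d*(-54*d) = 8 - 54*d**2)
l(p, U) = -478 - U (l(p, U) = (8 - 54*(-3)**2) - U = (8 - 54*9) - U = (8 - 486) - U = -478 - U)
l(48, 71) - O = (-478 - 1*71) - I*sqrt(5645) = (-478 - 71) - I*sqrt(5645) = -549 - I*sqrt(5645)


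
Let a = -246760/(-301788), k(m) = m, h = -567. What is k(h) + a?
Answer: -42716759/75447 ≈ -566.18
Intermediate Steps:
a = 61690/75447 (a = -246760*(-1/301788) = 61690/75447 ≈ 0.81766)
k(h) + a = -567 + 61690/75447 = -42716759/75447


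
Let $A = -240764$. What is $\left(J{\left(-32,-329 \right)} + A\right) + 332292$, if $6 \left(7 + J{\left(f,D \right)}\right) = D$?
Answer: $\frac{548797}{6} \approx 91466.0$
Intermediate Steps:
$J{\left(f,D \right)} = -7 + \frac{D}{6}$
$\left(J{\left(-32,-329 \right)} + A\right) + 332292 = \left(\left(-7 + \frac{1}{6} \left(-329\right)\right) - 240764\right) + 332292 = \left(\left(-7 - \frac{329}{6}\right) - 240764\right) + 332292 = \left(- \frac{371}{6} - 240764\right) + 332292 = - \frac{1444955}{6} + 332292 = \frac{548797}{6}$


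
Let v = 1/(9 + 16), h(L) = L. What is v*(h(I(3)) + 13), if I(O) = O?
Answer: 16/25 ≈ 0.64000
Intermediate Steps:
v = 1/25 ≈ 0.040000
v*(h(I(3)) + 13) = (3 + 13)/25 = (1/25)*16 = 16/25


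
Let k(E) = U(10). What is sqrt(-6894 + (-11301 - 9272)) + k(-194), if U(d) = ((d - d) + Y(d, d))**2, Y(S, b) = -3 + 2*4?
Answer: 25 + 11*I*sqrt(227) ≈ 25.0 + 165.73*I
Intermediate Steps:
Y(S, b) = 5 (Y(S, b) = -3 + 8 = 5)
U(d) = 25 (U(d) = ((d - d) + 5)**2 = (0 + 5)**2 = 5**2 = 25)
k(E) = 25
sqrt(-6894 + (-11301 - 9272)) + k(-194) = sqrt(-6894 + (-11301 - 9272)) + 25 = sqrt(-6894 - 20573) + 25 = sqrt(-27467) + 25 = 11*I*sqrt(227) + 25 = 25 + 11*I*sqrt(227)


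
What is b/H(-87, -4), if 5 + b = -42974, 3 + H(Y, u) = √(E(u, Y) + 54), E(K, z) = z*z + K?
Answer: 42979/(3 - √7619) ≈ -509.91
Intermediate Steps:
E(K, z) = K + z² (E(K, z) = z² + K = K + z²)
H(Y, u) = -3 + √(54 + u + Y²) (H(Y, u) = -3 + √((u + Y²) + 54) = -3 + √(54 + u + Y²))
b = -42979 (b = -5 - 42974 = -42979)
b/H(-87, -4) = -42979/(-3 + √(54 - 4 + (-87)²)) = -42979/(-3 + √(54 - 4 + 7569)) = -42979/(-3 + √7619)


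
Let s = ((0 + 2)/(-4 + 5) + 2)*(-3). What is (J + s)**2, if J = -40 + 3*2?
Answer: 2116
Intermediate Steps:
J = -34 (J = -40 + 6 = -34)
s = -12 (s = (2/1 + 2)*(-3) = (2*1 + 2)*(-3) = (2 + 2)*(-3) = 4*(-3) = -12)
(J + s)**2 = (-34 - 12)**2 = (-46)**2 = 2116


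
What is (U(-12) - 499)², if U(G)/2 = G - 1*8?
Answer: 290521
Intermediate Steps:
U(G) = -16 + 2*G (U(G) = 2*(G - 1*8) = 2*(G - 8) = 2*(-8 + G) = -16 + 2*G)
(U(-12) - 499)² = ((-16 + 2*(-12)) - 499)² = ((-16 - 24) - 499)² = (-40 - 499)² = (-539)² = 290521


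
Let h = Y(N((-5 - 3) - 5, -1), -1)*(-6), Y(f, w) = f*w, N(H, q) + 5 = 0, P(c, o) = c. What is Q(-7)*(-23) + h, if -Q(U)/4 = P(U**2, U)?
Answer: 4478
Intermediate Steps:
N(H, q) = -5 (N(H, q) = -5 + 0 = -5)
Q(U) = -4*U**2
h = -30 (h = -5*(-1)*(-6) = 5*(-6) = -30)
Q(-7)*(-23) + h = -4*(-7)**2*(-23) - 30 = -4*49*(-23) - 30 = -196*(-23) - 30 = 4508 - 30 = 4478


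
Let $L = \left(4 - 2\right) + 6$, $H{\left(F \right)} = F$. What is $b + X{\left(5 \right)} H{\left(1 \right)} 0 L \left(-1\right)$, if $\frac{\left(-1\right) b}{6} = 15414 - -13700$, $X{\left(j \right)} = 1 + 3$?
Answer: $-174684$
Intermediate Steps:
$L = 8$ ($L = 2 + 6 = 8$)
$X{\left(j \right)} = 4$
$b = -174684$ ($b = - 6 \left(15414 - -13700\right) = - 6 \left(15414 + 13700\right) = \left(-6\right) 29114 = -174684$)
$b + X{\left(5 \right)} H{\left(1 \right)} 0 L \left(-1\right) = -174684 + 4 \cdot 1 \cdot 0 \cdot 8 \left(-1\right) = -174684 + 4 \cdot 0 \left(-1\right) = -174684 + 4 \cdot 0 = -174684 + 0 = -174684$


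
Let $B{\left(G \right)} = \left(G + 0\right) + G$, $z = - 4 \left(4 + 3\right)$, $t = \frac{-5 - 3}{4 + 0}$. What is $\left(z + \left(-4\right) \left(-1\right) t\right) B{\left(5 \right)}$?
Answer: $-360$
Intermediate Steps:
$t = -2$ ($t = - \frac{8}{4} = \left(-8\right) \frac{1}{4} = -2$)
$z = -28$ ($z = \left(-4\right) 7 = -28$)
$B{\left(G \right)} = 2 G$ ($B{\left(G \right)} = G + G = 2 G$)
$\left(z + \left(-4\right) \left(-1\right) t\right) B{\left(5 \right)} = \left(-28 + \left(-4\right) \left(-1\right) \left(-2\right)\right) 2 \cdot 5 = \left(-28 + 4 \left(-2\right)\right) 10 = \left(-28 - 8\right) 10 = \left(-36\right) 10 = -360$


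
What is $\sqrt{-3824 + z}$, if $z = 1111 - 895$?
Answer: $2 i \sqrt{902} \approx 60.067 i$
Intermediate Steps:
$z = 216$ ($z = 1111 - 895 = 216$)
$\sqrt{-3824 + z} = \sqrt{-3824 + 216} = \sqrt{-3608} = 2 i \sqrt{902}$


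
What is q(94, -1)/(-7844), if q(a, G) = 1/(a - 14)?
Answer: -1/627520 ≈ -1.5936e-6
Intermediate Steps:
q(a, G) = 1/(-14 + a)
q(94, -1)/(-7844) = 1/((-14 + 94)*(-7844)) = -1/7844/80 = (1/80)*(-1/7844) = -1/627520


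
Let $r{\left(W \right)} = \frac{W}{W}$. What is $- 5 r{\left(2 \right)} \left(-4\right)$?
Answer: $20$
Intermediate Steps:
$r{\left(W \right)} = 1$
$- 5 r{\left(2 \right)} \left(-4\right) = \left(-5\right) 1 \left(-4\right) = \left(-5\right) \left(-4\right) = 20$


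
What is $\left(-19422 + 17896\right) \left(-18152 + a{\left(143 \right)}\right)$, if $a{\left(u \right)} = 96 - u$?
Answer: $27771674$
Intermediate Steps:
$\left(-19422 + 17896\right) \left(-18152 + a{\left(143 \right)}\right) = \left(-19422 + 17896\right) \left(-18152 + \left(96 - 143\right)\right) = - 1526 \left(-18152 + \left(96 - 143\right)\right) = - 1526 \left(-18152 - 47\right) = \left(-1526\right) \left(-18199\right) = 27771674$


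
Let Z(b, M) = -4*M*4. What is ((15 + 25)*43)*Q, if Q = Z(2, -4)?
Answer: 110080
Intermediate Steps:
Z(b, M) = -16*M
Q = 64 (Q = -16*(-4) = 64)
((15 + 25)*43)*Q = ((15 + 25)*43)*64 = (40*43)*64 = 1720*64 = 110080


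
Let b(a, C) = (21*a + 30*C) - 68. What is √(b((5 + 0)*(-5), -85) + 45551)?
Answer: 6*√1178 ≈ 205.93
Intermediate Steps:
b(a, C) = -68 + 21*a + 30*C
√(b((5 + 0)*(-5), -85) + 45551) = √((-68 + 21*((5 + 0)*(-5)) + 30*(-85)) + 45551) = √((-68 + 21*(5*(-5)) - 2550) + 45551) = √((-68 + 21*(-25) - 2550) + 45551) = √((-68 - 525 - 2550) + 45551) = √(-3143 + 45551) = √42408 = 6*√1178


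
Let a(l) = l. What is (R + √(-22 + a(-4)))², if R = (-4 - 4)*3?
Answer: (24 - I*√26)² ≈ 550.0 - 244.75*I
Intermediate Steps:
R = -24 (R = -8*3 = -24)
(R + √(-22 + a(-4)))² = (-24 + √(-22 - 4))² = (-24 + √(-26))² = (-24 + I*√26)²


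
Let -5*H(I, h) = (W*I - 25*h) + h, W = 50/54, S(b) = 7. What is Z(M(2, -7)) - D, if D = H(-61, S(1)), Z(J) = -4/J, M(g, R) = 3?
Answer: -6241/135 ≈ -46.230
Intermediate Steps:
W = 25/27 (W = 50*(1/54) = 25/27 ≈ 0.92593)
H(I, h) = -5*I/27 + 24*h/5 (H(I, h) = -((25*I/27 - 25*h) + h)/5 = -((-25*h + 25*I/27) + h)/5 = -(-24*h + 25*I/27)/5 = -5*I/27 + 24*h/5)
D = 6061/135 (D = -5/27*(-61) + (24/5)*7 = 305/27 + 168/5 = 6061/135 ≈ 44.896)
Z(M(2, -7)) - D = -4/3 - 1*6061/135 = -4*1/3 - 6061/135 = -4/3 - 6061/135 = -6241/135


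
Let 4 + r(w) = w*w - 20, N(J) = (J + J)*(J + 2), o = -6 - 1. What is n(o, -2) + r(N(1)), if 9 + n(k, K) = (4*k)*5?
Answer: -137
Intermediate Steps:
o = -7
n(k, K) = -9 + 20*k (n(k, K) = -9 + (4*k)*5 = -9 + 20*k)
N(J) = 2*J*(2 + J) (N(J) = (2*J)*(2 + J) = 2*J*(2 + J))
r(w) = -24 + w² (r(w) = -4 + (w*w - 20) = -4 + (w² - 20) = -4 + (-20 + w²) = -24 + w²)
n(o, -2) + r(N(1)) = (-9 + 20*(-7)) + (-24 + (2*1*(2 + 1))²) = (-9 - 140) + (-24 + (2*1*3)²) = -149 + (-24 + 6²) = -149 + (-24 + 36) = -149 + 12 = -137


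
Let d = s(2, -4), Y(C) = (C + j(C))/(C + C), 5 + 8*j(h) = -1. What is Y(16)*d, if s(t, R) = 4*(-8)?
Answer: -61/4 ≈ -15.250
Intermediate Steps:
j(h) = -¾ (j(h) = -5/8 + (⅛)*(-1) = -5/8 - ⅛ = -¾)
s(t, R) = -32
Y(C) = (-¾ + C)/(2*C) (Y(C) = (C - ¾)/(C + C) = (-¾ + C)/((2*C)) = (-¾ + C)*(1/(2*C)) = (-¾ + C)/(2*C))
d = -32
Y(16)*d = ((⅛)*(-3 + 4*16)/16)*(-32) = ((⅛)*(1/16)*(-3 + 64))*(-32) = ((⅛)*(1/16)*61)*(-32) = (61/128)*(-32) = -61/4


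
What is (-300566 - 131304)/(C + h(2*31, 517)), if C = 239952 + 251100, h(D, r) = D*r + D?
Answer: -215935/261584 ≈ -0.82549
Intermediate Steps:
h(D, r) = D + D*r
C = 491052
(-300566 - 131304)/(C + h(2*31, 517)) = (-300566 - 131304)/(491052 + (2*31)*(1 + 517)) = -431870/(491052 + 62*518) = -431870/(491052 + 32116) = -431870/523168 = -431870*1/523168 = -215935/261584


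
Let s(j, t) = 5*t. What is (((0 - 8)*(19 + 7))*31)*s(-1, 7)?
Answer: -225680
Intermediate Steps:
(((0 - 8)*(19 + 7))*31)*s(-1, 7) = (((0 - 8)*(19 + 7))*31)*(5*7) = (-8*26*31)*35 = -208*31*35 = -6448*35 = -225680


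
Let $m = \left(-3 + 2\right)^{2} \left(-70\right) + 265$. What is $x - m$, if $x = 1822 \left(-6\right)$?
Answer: $-11127$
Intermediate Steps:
$x = -10932$
$m = 195$ ($m = \left(-1\right)^{2} \left(-70\right) + 265 = 1 \left(-70\right) + 265 = -70 + 265 = 195$)
$x - m = -10932 - 195 = -11127$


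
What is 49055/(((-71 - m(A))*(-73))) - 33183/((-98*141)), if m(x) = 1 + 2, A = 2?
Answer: 71424713/6220403 ≈ 11.482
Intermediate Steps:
m(x) = 3
49055/(((-71 - m(A))*(-73))) - 33183/((-98*141)) = 49055/(((-71 - 1*3)*(-73))) - 33183/((-98*141)) = 49055/(((-71 - 3)*(-73))) - 33183/(-13818) = 49055/((-74*(-73))) - 33183*(-1/13818) = 49055/5402 + 11061/4606 = 71424713/6220403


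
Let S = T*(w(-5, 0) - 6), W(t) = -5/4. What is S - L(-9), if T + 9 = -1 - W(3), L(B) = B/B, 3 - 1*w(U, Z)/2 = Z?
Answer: -1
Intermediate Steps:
w(U, Z) = 6 - 2*Z
W(t) = -5/4 (W(t) = -5*1/4 = -5/4)
L(B) = 1
T = -35/4 (T = -9 + (-1 - 1*(-5/4)) = -9 + (-1 + 5/4) = -9 + 1/4 = -35/4 ≈ -8.7500)
S = 0 (S = -35*((6 - 2*0) - 6)/4 = -35*((6 + 0) - 6)/4 = -35*(6 - 6)/4 = -35/4*0 = 0)
S - L(-9) = 0 - 1*1 = 0 - 1 = -1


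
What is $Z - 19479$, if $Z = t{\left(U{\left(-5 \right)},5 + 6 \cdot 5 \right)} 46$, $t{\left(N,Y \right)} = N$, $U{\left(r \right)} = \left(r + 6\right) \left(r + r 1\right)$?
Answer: $-19939$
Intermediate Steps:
$U{\left(r \right)} = 2 r \left(6 + r\right)$ ($U{\left(r \right)} = \left(6 + r\right) \left(r + r\right) = \left(6 + r\right) 2 r = 2 r \left(6 + r\right)$)
$Z = -460$ ($Z = 2 \left(-5\right) \left(6 - 5\right) 46 = 2 \left(-5\right) 1 \cdot 46 = \left(-10\right) 46 = -460$)
$Z - 19479 = -460 - 19479 = -19939$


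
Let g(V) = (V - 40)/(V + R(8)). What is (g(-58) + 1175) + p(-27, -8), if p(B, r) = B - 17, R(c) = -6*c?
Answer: 59992/53 ≈ 1131.9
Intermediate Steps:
p(B, r) = -17 + B
g(V) = (-40 + V)/(-48 + V) (g(V) = (V - 40)/(V - 6*8) = (-40 + V)/(V - 48) = (-40 + V)/(-48 + V))
(g(-58) + 1175) + p(-27, -8) = ((-40 - 58)/(-48 - 58) + 1175) + (-17 - 27) = (-98/(-106) + 1175) - 44 = (-1/106*(-98) + 1175) - 44 = (49/53 + 1175) - 44 = 62324/53 - 44 = 59992/53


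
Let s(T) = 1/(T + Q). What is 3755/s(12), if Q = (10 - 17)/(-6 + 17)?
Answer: 469375/11 ≈ 42670.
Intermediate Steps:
Q = -7/11 ≈ -0.63636
s(T) = 1/(-7/11 + T) (s(T) = 1/(T - 7/11) = 1/(-7/11 + T))
3755/s(12) = 3755/((11/(-7 + 11*12))) = 3755/((11/(-7 + 132))) = 3755/((11/125)) = 3755/((11*(1/125))) = 3755/(11/125) = 3755*(125/11) = 469375/11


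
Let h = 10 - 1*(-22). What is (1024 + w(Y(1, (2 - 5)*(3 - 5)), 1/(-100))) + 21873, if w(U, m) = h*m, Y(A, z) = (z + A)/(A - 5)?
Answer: 572417/25 ≈ 22897.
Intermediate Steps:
h = 32 (h = 10 + 22 = 32)
Y(A, z) = (A + z)/(-5 + A)
w(U, m) = 32*m
(1024 + w(Y(1, (2 - 5)*(3 - 5)), 1/(-100))) + 21873 = (1024 + 32/(-100)) + 21873 = (1024 + 32*(-1/100)) + 21873 = (1024 - 8/25) + 21873 = 25592/25 + 21873 = 572417/25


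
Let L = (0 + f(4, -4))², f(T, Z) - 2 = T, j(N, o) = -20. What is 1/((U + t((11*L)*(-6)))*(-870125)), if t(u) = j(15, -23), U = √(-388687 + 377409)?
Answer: 2/1016131975 + I*√11278/10161319750 ≈ 1.9682e-9 + 1.0451e-8*I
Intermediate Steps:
U = I*√11278 (U = √(-11278) = I*√11278 ≈ 106.2*I)
f(T, Z) = 2 + T
L = 36 (L = (0 + (2 + 4))² = (0 + 6)² = 6² = 36)
t(u) = -20
1/((U + t((11*L)*(-6)))*(-870125)) = 1/(I*√11278 - 20*(-870125)) = -1/870125/(-20 + I*√11278) = -1/(870125*(-20 + I*√11278))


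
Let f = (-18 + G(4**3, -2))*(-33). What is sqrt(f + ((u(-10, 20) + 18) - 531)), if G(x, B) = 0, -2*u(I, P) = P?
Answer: sqrt(71) ≈ 8.4261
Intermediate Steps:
u(I, P) = -P/2
f = 594 (f = (-18 + 0)*(-33) = -18*(-33) = 594)
sqrt(f + ((u(-10, 20) + 18) - 531)) = sqrt(594 + ((-1/2*20 + 18) - 531)) = sqrt(594 + ((-10 + 18) - 531)) = sqrt(594 + (8 - 531)) = sqrt(594 - 523) = sqrt(71)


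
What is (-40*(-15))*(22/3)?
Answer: 4400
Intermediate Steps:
(-40*(-15))*(22/3) = 600*(22*(1/3)) = 600*(22/3) = 4400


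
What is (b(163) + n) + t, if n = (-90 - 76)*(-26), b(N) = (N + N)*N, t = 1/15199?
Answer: 873243347/15199 ≈ 57454.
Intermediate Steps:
t = 1/15199 ≈ 6.5794e-5
b(N) = 2*N² (b(N) = (2*N)*N = 2*N²)
n = 4316 (n = -166*(-26) = 4316)
(b(163) + n) + t = (2*163² + 4316) + 1/15199 = (2*26569 + 4316) + 1/15199 = (53138 + 4316) + 1/15199 = 57454 + 1/15199 = 873243347/15199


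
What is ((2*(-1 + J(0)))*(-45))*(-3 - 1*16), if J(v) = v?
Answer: -1710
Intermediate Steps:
((2*(-1 + J(0)))*(-45))*(-3 - 1*16) = ((2*(-1 + 0))*(-45))*(-3 - 1*16) = ((2*(-1))*(-45))*(-3 - 16) = -2*(-45)*(-19) = 90*(-19) = -1710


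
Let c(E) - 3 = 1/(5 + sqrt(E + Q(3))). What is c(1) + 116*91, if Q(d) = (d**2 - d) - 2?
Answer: 42237/4 - sqrt(5)/20 ≈ 10559.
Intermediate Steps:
Q(d) = -2 + d**2 - d
c(E) = 3 + 1/(5 + sqrt(4 + E)) (c(E) = 3 + 1/(5 + sqrt(E + (-2 + 3**2 - 1*3))) = 3 + 1/(5 + sqrt(E + (-2 + 9 - 3))) = 3 + 1/(5 + sqrt(E + 4)) = 3 + 1/(5 + sqrt(4 + E)))
c(1) + 116*91 = (16 + 3*sqrt(4 + 1))/(5 + sqrt(4 + 1)) + 116*91 = (16 + 3*sqrt(5))/(5 + sqrt(5)) + 10556 = 10556 + (16 + 3*sqrt(5))/(5 + sqrt(5))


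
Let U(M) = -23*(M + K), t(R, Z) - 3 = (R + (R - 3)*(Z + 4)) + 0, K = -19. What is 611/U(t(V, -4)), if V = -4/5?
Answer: 3055/1932 ≈ 1.5813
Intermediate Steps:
V = -4/5 (V = -4*1/5 = -4/5 ≈ -0.80000)
t(R, Z) = 3 + R + (-3 + R)*(4 + Z) (t(R, Z) = 3 + ((R + (R - 3)*(Z + 4)) + 0) = 3 + ((R + (-3 + R)*(4 + Z)) + 0) = 3 + (R + (-3 + R)*(4 + Z)) = 3 + R + (-3 + R)*(4 + Z))
U(M) = 437 - 23*M (U(M) = -23*(M - 19) = -23*(-19 + M) = 437 - 23*M)
611/U(t(V, -4)) = 611/(437 - 23*(-9 - 3*(-4) + 5*(-4/5) - 4/5*(-4))) = 611/(437 - 23*(-9 + 12 - 4 + 16/5)) = 611/(437 - 23*11/5) = 611/(437 - 253/5) = 611/(1932/5) = 611*(5/1932) = 3055/1932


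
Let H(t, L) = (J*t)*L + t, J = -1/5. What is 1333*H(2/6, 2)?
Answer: 1333/5 ≈ 266.60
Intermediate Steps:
J = -⅕ (J = -1*⅕ = -⅕ ≈ -0.20000)
H(t, L) = t - L*t/5 (H(t, L) = (-t/5)*L + t = -L*t/5 + t = t - L*t/5)
1333*H(2/6, 2) = 1333*((2/6)*(5 - 1*2)/5) = 1333*((2*(⅙))*(5 - 2)/5) = 1333*((⅕)*(⅓)*3) = 1333*(⅕) = 1333/5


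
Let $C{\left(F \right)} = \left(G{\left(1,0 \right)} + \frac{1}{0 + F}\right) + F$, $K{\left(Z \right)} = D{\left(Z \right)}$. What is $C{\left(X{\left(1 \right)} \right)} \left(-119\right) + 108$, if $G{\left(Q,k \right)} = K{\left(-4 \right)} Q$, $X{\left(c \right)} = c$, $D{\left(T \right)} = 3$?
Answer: $-487$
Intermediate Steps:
$K{\left(Z \right)} = 3$
$G{\left(Q,k \right)} = 3 Q$
$C{\left(F \right)} = 3 + F + \frac{1}{F}$ ($C{\left(F \right)} = \left(3 \cdot 1 + \frac{1}{0 + F}\right) + F = \left(3 + \frac{1}{F}\right) + F = 3 + F + \frac{1}{F}$)
$C{\left(X{\left(1 \right)} \right)} \left(-119\right) + 108 = \left(3 + 1 + 1^{-1}\right) \left(-119\right) + 108 = \left(3 + 1 + 1\right) \left(-119\right) + 108 = 5 \left(-119\right) + 108 = -595 + 108 = -487$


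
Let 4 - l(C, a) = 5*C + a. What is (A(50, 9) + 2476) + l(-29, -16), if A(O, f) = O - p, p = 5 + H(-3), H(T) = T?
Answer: 2689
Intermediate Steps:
l(C, a) = 4 - a - 5*C (l(C, a) = 4 - (5*C + a) = 4 - (a + 5*C) = 4 + (-a - 5*C) = 4 - a - 5*C)
p = 2 (p = 5 - 3 = 2)
A(O, f) = -2 + O (A(O, f) = O - 1*2 = O - 2 = -2 + O)
(A(50, 9) + 2476) + l(-29, -16) = ((-2 + 50) + 2476) + (4 - 1*(-16) - 5*(-29)) = (48 + 2476) + (4 + 16 + 145) = 2524 + 165 = 2689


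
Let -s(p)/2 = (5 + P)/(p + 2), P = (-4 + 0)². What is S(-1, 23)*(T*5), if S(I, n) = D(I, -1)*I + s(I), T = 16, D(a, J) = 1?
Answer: -3440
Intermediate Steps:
P = 16 (P = (-4)² = 16)
s(p) = -42/(2 + p) (s(p) = -2*(5 + 16)/(p + 2) = -42/(2 + p))
S(I, n) = I - 42/(2 + I) (S(I, n) = 1*I - 42/(2 + I) = I - 42/(2 + I))
S(-1, 23)*(T*5) = ((-42 - (2 - 1))/(2 - 1))*(16*5) = ((-42 - 1*1)/1)*80 = (1*(-42 - 1))*80 = (1*(-43))*80 = -43*80 = -3440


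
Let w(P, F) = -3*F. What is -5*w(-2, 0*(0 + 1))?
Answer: 0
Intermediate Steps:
-5*w(-2, 0*(0 + 1)) = -(-15)*0*(0 + 1) = -(-15)*0*1 = -(-15)*0 = -5*0 = 0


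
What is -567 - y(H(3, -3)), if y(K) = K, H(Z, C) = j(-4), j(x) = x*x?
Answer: -583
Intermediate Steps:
j(x) = x²
H(Z, C) = 16 (H(Z, C) = (-4)² = 16)
-567 - y(H(3, -3)) = -567 - 1*16 = -567 - 16 = -583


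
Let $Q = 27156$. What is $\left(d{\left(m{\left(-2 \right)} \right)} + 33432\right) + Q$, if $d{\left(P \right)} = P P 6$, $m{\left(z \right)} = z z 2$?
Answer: $60972$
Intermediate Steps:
$m{\left(z \right)} = 2 z^{2}$ ($m{\left(z \right)} = z^{2} \cdot 2 = 2 z^{2}$)
$d{\left(P \right)} = 6 P^{2}$ ($d{\left(P \right)} = P^{2} \cdot 6 = 6 P^{2}$)
$\left(d{\left(m{\left(-2 \right)} \right)} + 33432\right) + Q = \left(6 \left(2 \left(-2\right)^{2}\right)^{2} + 33432\right) + 27156 = \left(6 \left(2 \cdot 4\right)^{2} + 33432\right) + 27156 = \left(6 \cdot 8^{2} + 33432\right) + 27156 = \left(6 \cdot 64 + 33432\right) + 27156 = \left(384 + 33432\right) + 27156 = 33816 + 27156 = 60972$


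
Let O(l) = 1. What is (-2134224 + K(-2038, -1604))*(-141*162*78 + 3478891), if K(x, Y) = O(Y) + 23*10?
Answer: -3621844929495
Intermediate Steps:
K(x, Y) = 231 (K(x, Y) = 1 + 23*10 = 1 + 230 = 231)
(-2134224 + K(-2038, -1604))*(-141*162*78 + 3478891) = (-2134224 + 231)*(-141*162*78 + 3478891) = -2133993*(-22842*78 + 3478891) = -2133993*(-1781676 + 3478891) = -2133993*1697215 = -3621844929495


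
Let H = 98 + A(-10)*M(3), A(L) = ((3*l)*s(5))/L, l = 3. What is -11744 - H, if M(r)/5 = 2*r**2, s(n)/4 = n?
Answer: -10222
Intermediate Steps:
s(n) = 4*n
M(r) = 10*r**2 (M(r) = 5*(2*r**2) = 10*r**2)
A(L) = 180/L (A(L) = ((3*3)*(4*5))/L = (9*20)/L = 180/L)
H = -1522 (H = 98 + (180/(-10))*(10*3**2) = 98 + (180*(-1/10))*(10*9) = 98 - 18*90 = 98 - 1620 = -1522)
-11744 - H = -11744 - 1*(-1522) = -11744 + 1522 = -10222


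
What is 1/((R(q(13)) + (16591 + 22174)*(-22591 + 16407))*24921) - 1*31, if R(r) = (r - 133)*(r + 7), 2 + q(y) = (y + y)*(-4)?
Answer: -185179778631550/5973541246179 ≈ -31.000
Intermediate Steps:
q(y) = -2 - 8*y (q(y) = -2 + (y + y)*(-4) = -2 + (2*y)*(-4) = -2 - 8*y)
R(r) = (-133 + r)*(7 + r)
1/((R(q(13)) + (16591 + 22174)*(-22591 + 16407))*24921) - 1*31 = 1/((-931 + (-2 - 8*13)**2 - 126*(-2 - 8*13)) + (16591 + 22174)*(-22591 + 16407)*24921) - 1*31 = (1/24921)/((-931 + (-2 - 104)**2 - 126*(-2 - 104)) + 38765*(-6184)) - 31 = (1/24921)/((-931 + (-106)**2 - 126*(-106)) - 239722760) - 31 = (1/24921)/((-931 + 11236 + 13356) - 239722760) - 31 = (1/24921)/(23661 - 239722760) - 31 = (1/24921)/(-239699099) - 31 = -1/239699099*1/24921 - 31 = -1/5973541246179 - 31 = -185179778631550/5973541246179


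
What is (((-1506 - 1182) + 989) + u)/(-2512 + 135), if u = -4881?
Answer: 6580/2377 ≈ 2.7682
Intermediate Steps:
(((-1506 - 1182) + 989) + u)/(-2512 + 135) = (((-1506 - 1182) + 989) - 4881)/(-2512 + 135) = ((-2688 + 989) - 4881)/(-2377) = (-1699 - 4881)*(-1/2377) = -6580*(-1/2377) = 6580/2377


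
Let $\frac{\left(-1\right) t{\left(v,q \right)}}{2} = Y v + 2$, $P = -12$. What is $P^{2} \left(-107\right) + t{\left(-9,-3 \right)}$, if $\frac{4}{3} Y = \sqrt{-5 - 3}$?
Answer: $-15412 + 27 i \sqrt{2} \approx -15412.0 + 38.184 i$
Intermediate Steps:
$Y = \frac{3 i \sqrt{2}}{2}$ ($Y = \frac{3 \sqrt{-5 - 3}}{4} = \frac{3 \sqrt{-8}}{4} = \frac{3 \cdot 2 i \sqrt{2}}{4} = \frac{3 i \sqrt{2}}{2} \approx 2.1213 i$)
$t{\left(v,q \right)} = -4 - 3 i v \sqrt{2}$ ($t{\left(v,q \right)} = - 2 \left(\frac{3 i \sqrt{2}}{2} v + 2\right) = - 2 \left(\frac{3 i v \sqrt{2}}{2} + 2\right) = - 2 \left(2 + \frac{3 i v \sqrt{2}}{2}\right) = -4 - 3 i v \sqrt{2}$)
$P^{2} \left(-107\right) + t{\left(-9,-3 \right)} = \left(-12\right)^{2} \left(-107\right) - \left(4 + 3 i \left(-9\right) \sqrt{2}\right) = 144 \left(-107\right) - \left(4 - 27 i \sqrt{2}\right) = -15408 - \left(4 - 27 i \sqrt{2}\right) = -15412 + 27 i \sqrt{2}$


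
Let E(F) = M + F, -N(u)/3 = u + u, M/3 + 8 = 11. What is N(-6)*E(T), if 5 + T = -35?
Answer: -1116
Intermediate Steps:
M = 9 (M = -24 + 3*11 = -24 + 33 = 9)
N(u) = -6*u (N(u) = -3*(u + u) = -6*u)
T = -40 (T = -5 - 35 = -40)
E(F) = 9 + F
N(-6)*E(T) = (-6*(-6))*(9 - 40) = 36*(-31) = -1116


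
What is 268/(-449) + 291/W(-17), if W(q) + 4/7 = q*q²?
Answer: -3377491/5147785 ≈ -0.65611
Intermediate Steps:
W(q) = -4/7 + q³ (W(q) = -4/7 + q*q² = -4/7 + q³)
268/(-449) + 291/W(-17) = 268/(-449) + 291/(-4/7 + (-17)³) = 268*(-1/449) + 291/(-4/7 - 4913) = -268/449 + 291/(-34395/7) = -268/449 + 291*(-7/34395) = -268/449 - 679/11465 = -3377491/5147785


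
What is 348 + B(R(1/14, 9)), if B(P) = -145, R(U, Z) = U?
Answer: 203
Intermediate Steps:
348 + B(R(1/14, 9)) = 348 - 145 = 203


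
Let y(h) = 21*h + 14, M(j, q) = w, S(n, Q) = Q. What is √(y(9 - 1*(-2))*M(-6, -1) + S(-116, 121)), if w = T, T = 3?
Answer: 2*√214 ≈ 29.257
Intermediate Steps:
w = 3
M(j, q) = 3
y(h) = 14 + 21*h
√(y(9 - 1*(-2))*M(-6, -1) + S(-116, 121)) = √((14 + 21*(9 - 1*(-2)))*3 + 121) = √((14 + 21*(9 + 2))*3 + 121) = √((14 + 21*11)*3 + 121) = √((14 + 231)*3 + 121) = √(245*3 + 121) = √(735 + 121) = √856 = 2*√214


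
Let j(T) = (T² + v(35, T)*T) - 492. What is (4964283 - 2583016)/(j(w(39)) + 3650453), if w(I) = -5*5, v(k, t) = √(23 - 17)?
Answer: 1448836662077/2221129689941 + 59531675*√6/13326778139646 ≈ 0.65231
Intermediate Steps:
v(k, t) = √6
w(I) = -25
j(T) = -492 + T² + T*√6 (j(T) = (T² + √6*T) - 492 = (T² + T*√6) - 492 = -492 + T² + T*√6)
(4964283 - 2583016)/(j(w(39)) + 3650453) = (4964283 - 2583016)/((-492 + (-25)² - 25*√6) + 3650453) = 2381267/((-492 + 625 - 25*√6) + 3650453) = 2381267/((133 - 25*√6) + 3650453) = 2381267/(3650586 - 25*√6)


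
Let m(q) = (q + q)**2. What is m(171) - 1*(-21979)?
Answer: 138943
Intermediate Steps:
m(q) = 4*q**2 (m(q) = (2*q)**2 = 4*q**2)
m(171) - 1*(-21979) = 4*171**2 - 1*(-21979) = 4*29241 + 21979 = 116964 + 21979 = 138943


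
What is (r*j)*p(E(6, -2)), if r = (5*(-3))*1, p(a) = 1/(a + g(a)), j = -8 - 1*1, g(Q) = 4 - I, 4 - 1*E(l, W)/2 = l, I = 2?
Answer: -135/2 ≈ -67.500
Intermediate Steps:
E(l, W) = 8 - 2*l
g(Q) = 2 (g(Q) = 4 - 1*2 = 4 - 2 = 2)
j = -9 (j = -8 - 1 = -9)
p(a) = 1/(2 + a) (p(a) = 1/(a + 2) = 1/(2 + a))
r = -15 (r = -15*1 = -15)
(r*j)*p(E(6, -2)) = (-15*(-9))/(2 + (8 - 2*6)) = 135/(2 + (8 - 12)) = 135/(2 - 4) = 135/(-2) = 135*(-½) = -135/2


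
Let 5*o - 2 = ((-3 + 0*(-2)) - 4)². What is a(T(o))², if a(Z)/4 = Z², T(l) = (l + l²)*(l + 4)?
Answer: 27051178488012949487616/244140625 ≈ 1.1080e+14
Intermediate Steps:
o = 51/5 (o = ⅖ + ((-3 + 0*(-2)) - 4)²/5 = ⅖ + ((-3 + 0) - 4)²/5 = ⅖ + (-3 - 4)²/5 = ⅖ + (⅕)*(-7)² = ⅖ + (⅕)*49 = ⅖ + 49/5 = 51/5 ≈ 10.200)
T(l) = (4 + l)*(l + l²) (T(l) = (l + l²)*(4 + l) = (4 + l)*(l + l²))
a(Z) = 4*Z²
a(T(o))² = (4*(51*(4 + (51/5)² + 5*(51/5))/5)²)² = (4*(51*(4 + 2601/25 + 51)/5)²)² = (4*((51/5)*(3976/25))²)² = (4*(202776/125)²)² = (4*(41118106176/15625))² = (164472424704/15625)² = 27051178488012949487616/244140625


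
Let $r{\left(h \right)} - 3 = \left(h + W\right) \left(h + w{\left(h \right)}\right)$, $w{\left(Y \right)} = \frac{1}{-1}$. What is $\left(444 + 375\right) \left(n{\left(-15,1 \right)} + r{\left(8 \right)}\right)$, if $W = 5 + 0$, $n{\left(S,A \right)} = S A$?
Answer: $64701$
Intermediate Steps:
$n{\left(S,A \right)} = A S$
$w{\left(Y \right)} = -1$
$W = 5$
$r{\left(h \right)} = 3 + \left(-1 + h\right) \left(5 + h\right)$ ($r{\left(h \right)} = 3 + \left(h + 5\right) \left(h - 1\right) = 3 + \left(5 + h\right) \left(-1 + h\right) = 3 + \left(-1 + h\right) \left(5 + h\right)$)
$\left(444 + 375\right) \left(n{\left(-15,1 \right)} + r{\left(8 \right)}\right) = \left(444 + 375\right) \left(1 \left(-15\right) + \left(-2 + 8^{2} + 4 \cdot 8\right)\right) = 819 \left(-15 + \left(-2 + 64 + 32\right)\right) = 819 \left(-15 + 94\right) = 819 \cdot 79 = 64701$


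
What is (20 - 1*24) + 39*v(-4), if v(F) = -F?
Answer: 152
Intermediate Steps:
(20 - 1*24) + 39*v(-4) = (20 - 1*24) + 39*(-1*(-4)) = (20 - 24) + 39*4 = -4 + 156 = 152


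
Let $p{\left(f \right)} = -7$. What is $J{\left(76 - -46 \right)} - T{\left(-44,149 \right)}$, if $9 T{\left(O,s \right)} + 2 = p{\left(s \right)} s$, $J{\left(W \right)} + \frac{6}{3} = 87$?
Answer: $\frac{1810}{9} \approx 201.11$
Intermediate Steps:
$J{\left(W \right)} = 85$ ($J{\left(W \right)} = -2 + 87 = 85$)
$T{\left(O,s \right)} = - \frac{2}{9} - \frac{7 s}{9}$ ($T{\left(O,s \right)} = - \frac{2}{9} + \frac{\left(-7\right) s}{9} = - \frac{2}{9} - \frac{7 s}{9}$)
$J{\left(76 - -46 \right)} - T{\left(-44,149 \right)} = 85 - \left(- \frac{2}{9} - \frac{1043}{9}\right) = 85 - - \frac{1045}{9} = 85 + \frac{1045}{9} = \frac{1810}{9}$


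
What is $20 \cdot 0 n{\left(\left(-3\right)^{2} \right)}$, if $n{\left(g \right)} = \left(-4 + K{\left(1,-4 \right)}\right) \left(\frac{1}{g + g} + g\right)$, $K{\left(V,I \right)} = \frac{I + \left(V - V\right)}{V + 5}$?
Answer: $0$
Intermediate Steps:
$K{\left(V,I \right)} = \frac{I}{5 + V}$ ($K{\left(V,I \right)} = \frac{I + 0}{5 + V} = \frac{I}{5 + V}$)
$n{\left(g \right)} = - \frac{14 g}{3} - \frac{7}{3 g}$ ($n{\left(g \right)} = \left(-4 - \frac{4}{5 + 1}\right) \left(\frac{1}{g + g} + g\right) = \left(-4 - \frac{4}{6}\right) \left(\frac{1}{2 g} + g\right) = \left(-4 - \frac{2}{3}\right) \left(\frac{1}{2 g} + g\right) = \left(-4 - \frac{2}{3}\right) \left(g + \frac{1}{2 g}\right) = - \frac{14 \left(g + \frac{1}{2 g}\right)}{3} = - \frac{14 g}{3} - \frac{7}{3 g}$)
$20 \cdot 0 n{\left(\left(-3\right)^{2} \right)} = 20 \cdot 0 \frac{7 \left(-1 - 2 \left(\left(-3\right)^{2}\right)^{2}\right)}{3 \left(-3\right)^{2}} = 0 \frac{7 \left(-1 - 2 \cdot 9^{2}\right)}{3 \cdot 9} = 0 \cdot \frac{7}{3} \cdot \frac{1}{9} \left(-1 - 162\right) = 0 \cdot \frac{7}{3} \cdot \frac{1}{9} \left(-163\right) = 0 \left(- \frac{1141}{27}\right) = 0$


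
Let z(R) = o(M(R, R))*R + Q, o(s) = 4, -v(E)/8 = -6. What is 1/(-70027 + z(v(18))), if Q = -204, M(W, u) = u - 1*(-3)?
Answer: -1/70039 ≈ -1.4278e-5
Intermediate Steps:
M(W, u) = 3 + u (M(W, u) = u + 3 = 3 + u)
v(E) = 48 (v(E) = -8*(-6) = 48)
z(R) = -204 + 4*R (z(R) = 4*R - 204 = -204 + 4*R)
1/(-70027 + z(v(18))) = 1/(-70027 + (-204 + 4*48)) = 1/(-70027 + (-204 + 192)) = 1/(-70027 - 12) = 1/(-70039) = -1/70039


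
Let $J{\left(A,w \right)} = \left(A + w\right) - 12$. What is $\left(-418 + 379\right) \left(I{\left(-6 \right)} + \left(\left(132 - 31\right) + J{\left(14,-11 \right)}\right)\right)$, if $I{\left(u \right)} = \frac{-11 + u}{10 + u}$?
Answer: $- \frac{13689}{4} \approx -3422.3$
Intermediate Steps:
$J{\left(A,w \right)} = -12 + A + w$
$I{\left(u \right)} = \frac{-11 + u}{10 + u}$
$\left(-418 + 379\right) \left(I{\left(-6 \right)} + \left(\left(132 - 31\right) + J{\left(14,-11 \right)}\right)\right) = \left(-418 + 379\right) \left(\frac{-11 - 6}{10 - 6} + \left(\left(132 - 31\right) - 9\right)\right) = - 39 \left(\frac{1}{4} \left(-17\right) + \left(101 - 9\right)\right) = - 39 \left(\frac{1}{4} \left(-17\right) + 92\right) = - 39 \left(- \frac{17}{4} + 92\right) = \left(-39\right) \frac{351}{4} = - \frac{13689}{4}$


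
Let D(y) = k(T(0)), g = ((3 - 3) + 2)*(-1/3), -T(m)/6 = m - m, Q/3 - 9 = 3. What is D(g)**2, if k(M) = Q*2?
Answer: 5184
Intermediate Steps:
Q = 36 (Q = 27 + 3*3 = 27 + 9 = 36)
T(m) = 0 (T(m) = -6*(m - m) = -6*0 = 0)
k(M) = 72 (k(M) = 36*2 = 72)
g = -2/3 (g = (0 + 2)*(-1*1/3) = 2*(-1/3) = -2/3 ≈ -0.66667)
D(y) = 72
D(g)**2 = 72**2 = 5184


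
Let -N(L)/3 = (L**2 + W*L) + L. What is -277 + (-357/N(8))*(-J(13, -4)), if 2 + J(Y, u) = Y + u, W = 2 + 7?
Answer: -40721/144 ≈ -282.78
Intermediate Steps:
W = 9
J(Y, u) = -2 + Y + u (J(Y, u) = -2 + (Y + u) = -2 + Y + u)
N(L) = -30*L - 3*L**2 (N(L) = -3*((L**2 + 9*L) + L) = -3*(L**2 + 10*L) = -30*L - 3*L**2)
-277 + (-357/N(8))*(-J(13, -4)) = -277 + (-357*(-1/(24*(10 + 8))))*(-(-2 + 13 - 4)) = -277 + (-357/((-3*8*18)))*(-1*7) = -277 - 357/(-432)*(-7) = -277 - 357*(-1/432)*(-7) = -277 + (119/144)*(-7) = -277 - 833/144 = -40721/144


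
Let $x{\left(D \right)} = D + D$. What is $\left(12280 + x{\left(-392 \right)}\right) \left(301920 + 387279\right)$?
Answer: $7923031704$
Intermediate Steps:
$x{\left(D \right)} = 2 D$
$\left(12280 + x{\left(-392 \right)}\right) \left(301920 + 387279\right) = \left(12280 + 2 \left(-392\right)\right) \left(301920 + 387279\right) = \left(12280 - 784\right) 689199 = 11496 \cdot 689199 = 7923031704$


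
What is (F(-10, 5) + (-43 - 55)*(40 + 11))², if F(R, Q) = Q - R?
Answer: 24830289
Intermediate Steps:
(F(-10, 5) + (-43 - 55)*(40 + 11))² = ((5 - 1*(-10)) + (-43 - 55)*(40 + 11))² = ((5 + 10) - 98*51)² = (15 - 4998)² = (-4983)² = 24830289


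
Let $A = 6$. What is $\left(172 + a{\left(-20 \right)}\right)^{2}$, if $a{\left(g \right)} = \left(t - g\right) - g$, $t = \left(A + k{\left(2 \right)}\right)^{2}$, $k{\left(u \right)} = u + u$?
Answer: $97344$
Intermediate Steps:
$k{\left(u \right)} = 2 u$
$t = 100$ ($t = \left(6 + 2 \cdot 2\right)^{2} = \left(6 + 4\right)^{2} = 10^{2} = 100$)
$a{\left(g \right)} = 100 - 2 g$ ($a{\left(g \right)} = \left(100 - g\right) - g = 100 - 2 g$)
$\left(172 + a{\left(-20 \right)}\right)^{2} = \left(172 + \left(100 - -40\right)\right)^{2} = \left(172 + \left(100 + 40\right)\right)^{2} = \left(172 + 140\right)^{2} = 312^{2} = 97344$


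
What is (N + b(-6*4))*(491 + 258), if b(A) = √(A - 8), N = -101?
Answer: -75649 + 2996*I*√2 ≈ -75649.0 + 4237.0*I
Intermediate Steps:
b(A) = √(-8 + A)
(N + b(-6*4))*(491 + 258) = (-101 + √(-8 - 6*4))*(491 + 258) = (-101 + √(-8 - 24))*749 = (-101 + √(-32))*749 = (-101 + 4*I*√2)*749 = -75649 + 2996*I*√2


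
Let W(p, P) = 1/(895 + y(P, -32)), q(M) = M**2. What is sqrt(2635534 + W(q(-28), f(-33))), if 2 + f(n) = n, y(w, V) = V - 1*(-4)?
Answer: sqrt(6855023937)/51 ≈ 1623.4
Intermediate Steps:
y(w, V) = 4 + V (y(w, V) = V + 4 = 4 + V)
f(n) = -2 + n
W(p, P) = 1/867 (W(p, P) = 1/(895 + (4 - 32)) = 1/(895 - 28) = 1/867)
sqrt(2635534 + W(q(-28), f(-33))) = sqrt(2635534 + 1/867) = sqrt(2285007979/867) = sqrt(6855023937)/51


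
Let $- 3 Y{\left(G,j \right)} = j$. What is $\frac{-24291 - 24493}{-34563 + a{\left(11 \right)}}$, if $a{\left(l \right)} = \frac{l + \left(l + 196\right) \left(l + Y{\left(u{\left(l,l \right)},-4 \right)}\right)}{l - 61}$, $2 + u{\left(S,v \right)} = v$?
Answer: $\frac{1219600}{865357} \approx 1.4094$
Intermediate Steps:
$u{\left(S,v \right)} = -2 + v$
$Y{\left(G,j \right)} = - \frac{j}{3}$
$a{\left(l \right)} = \frac{l + \left(196 + l\right) \left(\frac{4}{3} + l\right)}{-61 + l}$ ($a{\left(l \right)} = \frac{l + \left(l + 196\right) \left(l - - \frac{4}{3}\right)}{l - 61} = \frac{l + \left(196 + l\right) \left(l + \frac{4}{3}\right)}{-61 + l} = \frac{l + \left(196 + l\right) \left(\frac{4}{3} + l\right)}{-61 + l}$)
$\frac{-24291 - 24493}{-34563 + a{\left(11 \right)}} = \frac{-24291 - 24493}{-34563 + \frac{784 + 3 \cdot 11^{2} + 595 \cdot 11}{3 \left(-61 + 11\right)}} = - \frac{48784}{-34563 + \frac{784 + 3 \cdot 121 + 6545}{3 \left(-50\right)}} = - \frac{48784}{-34563 + \frac{1}{3} \left(- \frac{1}{50}\right) \left(784 + 363 + 6545\right)} = - \frac{48784}{-34563 + \frac{1}{3} \left(- \frac{1}{50}\right) 7692} = - \frac{48784}{-34563 - \frac{1282}{25}} = - \frac{48784}{- \frac{865357}{25}} = \left(-48784\right) \left(- \frac{25}{865357}\right) = \frac{1219600}{865357}$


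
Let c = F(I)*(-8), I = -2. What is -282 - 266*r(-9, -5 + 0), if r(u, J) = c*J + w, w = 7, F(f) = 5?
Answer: -55344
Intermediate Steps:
c = -40 (c = 5*(-8) = -40)
r(u, J) = 7 - 40*J (r(u, J) = -40*J + 7 = 7 - 40*J)
-282 - 266*r(-9, -5 + 0) = -282 - 266*(7 - 40*(-5 + 0)) = -282 - 266*(7 - 40*(-5)) = -282 - 266*(7 + 200) = -282 - 266*207 = -282 - 55062 = -55344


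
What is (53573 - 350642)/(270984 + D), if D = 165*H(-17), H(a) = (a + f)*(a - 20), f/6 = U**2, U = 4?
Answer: 99023/70437 ≈ 1.4058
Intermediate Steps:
f = 96 (f = 6*4**2 = 6*16 = 96)
H(a) = (-20 + a)*(96 + a) (H(a) = (a + 96)*(a - 20) = (96 + a)*(-20 + a) = (-20 + a)*(96 + a))
D = -482295 (D = 165*(-1920 + (-17)**2 + 76*(-17)) = 165*(-1920 + 289 - 1292) = 165*(-2923) = -482295)
(53573 - 350642)/(270984 + D) = (53573 - 350642)/(270984 - 482295) = -297069/(-211311) = -297069*(-1/211311) = 99023/70437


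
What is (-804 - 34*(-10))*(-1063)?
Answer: 493232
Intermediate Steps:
(-804 - 34*(-10))*(-1063) = (-804 + 340)*(-1063) = -464*(-1063) = 493232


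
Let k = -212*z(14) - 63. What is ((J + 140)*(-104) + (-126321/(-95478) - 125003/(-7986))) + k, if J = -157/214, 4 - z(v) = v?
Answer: -84371799670648/6798845163 ≈ -12410.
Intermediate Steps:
z(v) = 4 - v
J = -157/214 (J = -157*1/214 = -157/214 ≈ -0.73364)
k = 2057 (k = -212*(4 - 1*14) - 63 = -212*(4 - 14) - 63 = -212*(-10) - 63 = 2120 - 63 = 2057)
((J + 140)*(-104) + (-126321/(-95478) - 125003/(-7986))) + k = ((-157/214 + 140)*(-104) + (-126321/(-95478) - 125003/(-7986))) + 2057 = ((29803/214)*(-104) + (-126321*(-1/95478) - 125003*(-1/7986))) + 2057 = (-1549756/107 + (42107/31826 + 125003/7986)) + 2057 = (-1549756/107 + 1078652995/63540609) + 2057 = -98357024170939/6798845163 + 2057 = -84371799670648/6798845163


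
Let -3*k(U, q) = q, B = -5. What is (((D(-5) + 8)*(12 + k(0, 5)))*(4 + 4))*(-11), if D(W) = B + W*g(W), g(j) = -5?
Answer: -76384/3 ≈ -25461.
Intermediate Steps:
D(W) = -5 - 5*W (D(W) = -5 + W*(-5) = -5 - 5*W)
k(U, q) = -q/3
(((D(-5) + 8)*(12 + k(0, 5)))*(4 + 4))*(-11) = ((((-5 - 5*(-5)) + 8)*(12 - ⅓*5))*(4 + 4))*(-11) = ((((-5 + 25) + 8)*(12 - 5/3))*8)*(-11) = (((20 + 8)*(31/3))*8)*(-11) = ((28*(31/3))*8)*(-11) = ((868/3)*8)*(-11) = (6944/3)*(-11) = -76384/3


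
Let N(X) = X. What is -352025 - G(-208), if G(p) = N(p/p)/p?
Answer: -73221199/208 ≈ -3.5203e+5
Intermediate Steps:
G(p) = 1/p (G(p) = (p/p)/p = 1/p)
-352025 - G(-208) = -352025 - 1/(-208) = -352025 - 1*(-1/208) = -352025 + 1/208 = -73221199/208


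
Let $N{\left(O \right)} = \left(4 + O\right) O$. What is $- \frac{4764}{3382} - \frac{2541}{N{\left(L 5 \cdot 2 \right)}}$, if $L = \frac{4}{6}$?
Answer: $- \frac{40195959}{1082240} \approx -37.141$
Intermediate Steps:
$L = \frac{2}{3}$ ($L = 4 \cdot \frac{1}{6} = \frac{2}{3} \approx 0.66667$)
$N{\left(O \right)} = O \left(4 + O\right)$
$- \frac{4764}{3382} - \frac{2541}{N{\left(L 5 \cdot 2 \right)}} = - \frac{4764}{3382} - \frac{2541}{\frac{2}{3} \cdot 5 \cdot 2 \left(4 + \frac{2}{3} \cdot 5 \cdot 2\right)} = \left(-4764\right) \frac{1}{3382} - \frac{2541}{\frac{10}{3} \cdot 2 \left(4 + \frac{10}{3} \cdot 2\right)} = - \frac{2382}{1691} - \frac{2541}{\frac{20}{3} \left(4 + \frac{20}{3}\right)} = - \frac{2382}{1691} - \frac{2541}{\frac{20}{3} \cdot \frac{32}{3}} = - \frac{2382}{1691} - \frac{2541}{\frac{640}{9}} = - \frac{2382}{1691} - \frac{22869}{640} = - \frac{40195959}{1082240}$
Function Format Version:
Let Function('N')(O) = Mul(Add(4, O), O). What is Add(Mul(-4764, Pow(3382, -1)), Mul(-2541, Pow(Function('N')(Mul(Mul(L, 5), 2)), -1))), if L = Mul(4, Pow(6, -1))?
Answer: Rational(-40195959, 1082240) ≈ -37.141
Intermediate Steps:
L = Rational(2, 3) (L = Mul(4, Rational(1, 6)) = Rational(2, 3) ≈ 0.66667)
Function('N')(O) = Mul(O, Add(4, O))
Add(Mul(-4764, Pow(3382, -1)), Mul(-2541, Pow(Function('N')(Mul(Mul(L, 5), 2)), -1))) = Add(Mul(-4764, Pow(3382, -1)), Mul(-2541, Pow(Mul(Mul(Mul(Rational(2, 3), 5), 2), Add(4, Mul(Mul(Rational(2, 3), 5), 2))), -1))) = Add(Mul(-4764, Rational(1, 3382)), Mul(-2541, Pow(Mul(Mul(Rational(10, 3), 2), Add(4, Mul(Rational(10, 3), 2))), -1))) = Add(Rational(-2382, 1691), Mul(-2541, Pow(Mul(Rational(20, 3), Add(4, Rational(20, 3))), -1))) = Add(Rational(-2382, 1691), Mul(-2541, Pow(Mul(Rational(20, 3), Rational(32, 3)), -1))) = Add(Rational(-2382, 1691), Mul(-2541, Pow(Rational(640, 9), -1))) = Add(Rational(-2382, 1691), Mul(-2541, Rational(9, 640))) = Add(Rational(-2382, 1691), Rational(-22869, 640)) = Rational(-40195959, 1082240)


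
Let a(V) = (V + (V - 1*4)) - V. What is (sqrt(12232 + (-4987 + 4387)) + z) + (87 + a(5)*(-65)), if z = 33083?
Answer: 33105 + 4*sqrt(727) ≈ 33213.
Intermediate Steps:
a(V) = -4 + V (a(V) = (V + (V - 4)) - V = (V + (-4 + V)) - V = (-4 + 2*V) - V = -4 + V)
(sqrt(12232 + (-4987 + 4387)) + z) + (87 + a(5)*(-65)) = (sqrt(12232 + (-4987 + 4387)) + 33083) + (87 + (-4 + 5)*(-65)) = (sqrt(12232 - 600) + 33083) + (87 + 1*(-65)) = (sqrt(11632) + 33083) + (87 - 65) = (4*sqrt(727) + 33083) + 22 = (33083 + 4*sqrt(727)) + 22 = 33105 + 4*sqrt(727)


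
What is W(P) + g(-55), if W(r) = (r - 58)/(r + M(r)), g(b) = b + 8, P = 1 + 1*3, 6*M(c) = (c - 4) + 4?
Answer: -410/7 ≈ -58.571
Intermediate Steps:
M(c) = c/6 (M(c) = ((c - 4) + 4)/6 = ((-4 + c) + 4)/6 = c/6)
P = 4 (P = 1 + 3 = 4)
g(b) = 8 + b
W(r) = 6*(-58 + r)/(7*r) (W(r) = (r - 58)/(r + r/6) = (-58 + r)/((7*r/6)) = (-58 + r)*(6/(7*r)) = 6*(-58 + r)/(7*r))
W(P) + g(-55) = (6/7)*(-58 + 4)/4 + (8 - 55) = (6/7)*(¼)*(-54) - 47 = -81/7 - 47 = -410/7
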